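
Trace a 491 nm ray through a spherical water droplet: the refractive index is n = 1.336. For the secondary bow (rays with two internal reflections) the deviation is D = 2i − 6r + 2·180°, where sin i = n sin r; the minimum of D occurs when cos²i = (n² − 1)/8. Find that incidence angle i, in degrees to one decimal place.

71.7°

cos²i = (1.336² − 1)/8 = (1.78490 − 1)/8 = 0.09811.
cos i = 0.31323, so i = 71.746°.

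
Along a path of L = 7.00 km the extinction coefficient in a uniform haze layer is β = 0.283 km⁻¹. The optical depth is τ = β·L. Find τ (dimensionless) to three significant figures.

τ = β·L = 0.283 × 7.00 = 1.9810.

1.98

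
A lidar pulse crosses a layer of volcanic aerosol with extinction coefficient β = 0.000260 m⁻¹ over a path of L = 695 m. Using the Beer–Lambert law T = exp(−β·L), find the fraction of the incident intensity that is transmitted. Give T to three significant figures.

0.835

τ = β·L = 0.000260 × 695 = 0.1807.
T = exp(−0.1807) = 0.8347.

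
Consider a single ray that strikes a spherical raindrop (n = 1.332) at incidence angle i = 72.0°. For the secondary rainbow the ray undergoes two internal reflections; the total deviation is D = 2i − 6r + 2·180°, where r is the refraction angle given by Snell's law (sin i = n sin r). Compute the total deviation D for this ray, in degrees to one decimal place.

sin r = sin 72.0° / 1.332 = 0.9511/1.332 = 0.7140; r = 45.56°.
D = 2·72.0° − 6·45.56° + 2·180° = 144.00° − 273.37° + 360° = 230.63°.

230.6°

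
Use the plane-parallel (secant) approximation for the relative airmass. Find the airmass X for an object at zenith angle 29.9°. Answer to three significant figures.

1.15

X = sec z = 1/cos 29.9° = 1/0.8669 = 1.1535.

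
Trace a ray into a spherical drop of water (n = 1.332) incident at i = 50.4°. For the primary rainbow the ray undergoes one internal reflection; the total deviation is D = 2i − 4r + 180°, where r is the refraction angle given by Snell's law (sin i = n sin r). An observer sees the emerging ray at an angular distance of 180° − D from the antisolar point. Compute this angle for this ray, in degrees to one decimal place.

sin r = sin 50.4° / 1.332 = 0.7705/1.332 = 0.5785; r = 35.34°.
D = 2·50.4° − 4·35.34° + 180° = 100.80° − 141.37° + 180° = 139.43°.
Angle from antisolar point = 180° − D = 40.57°.

40.6°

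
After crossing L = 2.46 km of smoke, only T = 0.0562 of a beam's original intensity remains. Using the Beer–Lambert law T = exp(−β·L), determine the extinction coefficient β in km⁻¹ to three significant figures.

1.17 km⁻¹

Beer–Lambert: T = exp(−βL) ⇒ β = −ln(T)/L = −ln(0.0562)/2.46 = 2.8788/2.46 = 1.17 km⁻¹.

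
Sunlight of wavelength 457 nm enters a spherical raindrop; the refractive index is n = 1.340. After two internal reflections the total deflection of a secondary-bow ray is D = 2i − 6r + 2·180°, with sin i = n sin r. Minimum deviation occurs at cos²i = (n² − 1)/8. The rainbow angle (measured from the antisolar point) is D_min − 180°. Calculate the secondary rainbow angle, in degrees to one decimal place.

52.7°

cos²i = (1.79560 − 1)/8 = 0.09945; i = arccos(0.31536) = 71.618°.
sin r = sin 71.618°/1.340 = 0.70819; r = 45.088°.
D_min = 2·71.618° − 6·45.088° + 360° = 232.709°.
Rainbow angle = D_min − 180° = 52.709°.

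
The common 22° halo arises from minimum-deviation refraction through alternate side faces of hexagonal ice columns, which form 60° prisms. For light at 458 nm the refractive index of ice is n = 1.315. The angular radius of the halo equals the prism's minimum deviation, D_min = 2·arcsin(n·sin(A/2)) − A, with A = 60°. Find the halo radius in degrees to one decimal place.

n·sin(A/2) = 1.315 × sin 30° = 1.315 × 0.5000 = 0.6575.
D_min = 2·arcsin(0.6575) − 60° = 2 × 41.109° − 60° = 22.219°.

22.2°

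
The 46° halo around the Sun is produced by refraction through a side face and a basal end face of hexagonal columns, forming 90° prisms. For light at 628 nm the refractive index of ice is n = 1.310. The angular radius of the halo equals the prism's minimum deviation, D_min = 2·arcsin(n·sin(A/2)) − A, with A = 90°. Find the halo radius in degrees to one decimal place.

n·sin(A/2) = 1.310 × sin 45° = 1.310 × 0.7071 = 0.9263.
D_min = 2·arcsin(0.9263) − 90° = 2 × 67.867° − 90° = 45.733°.

45.7°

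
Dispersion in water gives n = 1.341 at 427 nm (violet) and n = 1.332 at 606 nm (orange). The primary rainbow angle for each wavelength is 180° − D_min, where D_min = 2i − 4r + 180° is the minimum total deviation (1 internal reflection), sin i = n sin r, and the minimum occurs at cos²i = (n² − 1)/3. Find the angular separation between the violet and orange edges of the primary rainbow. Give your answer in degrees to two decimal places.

1.29°

At 427 nm (n = 1.341): cos²i = 0.26609 → i = 58.946°, r = 39.705°, D_min = 139.071°, rainbow angle = 40.929°.
At 606 nm (n = 1.332): cos²i = 0.25807 → i = 59.469°, r = 40.290°, D_min = 137.776°, rainbow angle = 42.224°.
Angular width = |40.929° − 42.224°| = 1.295°.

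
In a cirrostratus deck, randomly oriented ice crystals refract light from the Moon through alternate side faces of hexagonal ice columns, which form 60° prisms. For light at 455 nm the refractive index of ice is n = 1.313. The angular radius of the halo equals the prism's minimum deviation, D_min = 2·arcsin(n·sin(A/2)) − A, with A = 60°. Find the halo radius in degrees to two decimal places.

22.07°

n·sin(A/2) = 1.313 × sin 30° = 1.313 × 0.5000 = 0.6565.
D_min = 2·arcsin(0.6565) − 60° = 2 × 41.033° − 60° = 22.067°.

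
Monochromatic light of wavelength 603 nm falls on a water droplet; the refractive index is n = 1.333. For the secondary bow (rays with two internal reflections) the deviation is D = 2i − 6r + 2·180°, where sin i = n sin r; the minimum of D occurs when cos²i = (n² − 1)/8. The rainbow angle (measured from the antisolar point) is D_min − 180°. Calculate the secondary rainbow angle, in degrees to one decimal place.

cos²i = (1.77689 − 1)/8 = 0.09711; i = arccos(0.31163) = 71.843°.
sin r = sin 71.843°/1.333 = 0.71283; r = 45.466°.
D_min = 2·71.843° − 6·45.466° + 360° = 230.891°.
Rainbow angle = D_min − 180° = 50.891°.

50.9°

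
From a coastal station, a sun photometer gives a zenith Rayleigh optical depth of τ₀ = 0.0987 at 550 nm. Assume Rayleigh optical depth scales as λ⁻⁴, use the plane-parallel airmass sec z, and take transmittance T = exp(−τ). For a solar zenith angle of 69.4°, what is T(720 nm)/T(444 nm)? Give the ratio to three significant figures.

Airmass: sec 69.4° = 2.8422.
τ(720 nm) = 0.0987 × (550/720)⁴ × 2.8422 = 0.0987 × 0.3405 × 2.8422 = 0.0955.
τ(444 nm) = 0.0987 × (550/444)⁴ × 2.8422 = 0.0987 × 2.3546 × 2.8422 = 0.6605.
T(720)/T(444) = exp(τ_B − τ_A) = exp(0.5650) = 1.7595.

1.76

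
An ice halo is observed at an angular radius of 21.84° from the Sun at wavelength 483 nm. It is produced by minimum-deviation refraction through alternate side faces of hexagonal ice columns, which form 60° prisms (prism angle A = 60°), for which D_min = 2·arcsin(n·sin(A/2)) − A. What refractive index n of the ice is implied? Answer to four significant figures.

Rearranging: n = sin((D_min + A)/2) / sin(A/2).
(D_min + A)/2 = (21.84° + 60°)/2 = 40.920°.
n = sin 40.920° / sin 30° = 0.6550 / 0.5000 = 1.3100.

1.310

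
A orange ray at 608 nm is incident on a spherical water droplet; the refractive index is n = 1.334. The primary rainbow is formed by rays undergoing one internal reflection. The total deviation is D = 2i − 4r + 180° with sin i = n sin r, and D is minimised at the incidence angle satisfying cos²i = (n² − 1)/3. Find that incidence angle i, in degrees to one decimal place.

cos²i = (1.334² − 1)/3 = (1.77956 − 1)/3 = 0.25985.
cos i = 0.50976, so i = 59.352°.

59.4°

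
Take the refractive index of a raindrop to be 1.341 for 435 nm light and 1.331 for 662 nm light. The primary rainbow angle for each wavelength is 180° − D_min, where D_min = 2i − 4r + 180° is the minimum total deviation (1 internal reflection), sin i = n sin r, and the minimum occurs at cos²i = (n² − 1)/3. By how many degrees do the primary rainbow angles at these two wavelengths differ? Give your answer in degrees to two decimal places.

At 435 nm (n = 1.341): cos²i = 0.26609 → i = 58.946°, r = 39.705°, D_min = 139.071°, rainbow angle = 40.929°.
At 662 nm (n = 1.331): cos²i = 0.25719 → i = 59.527°, r = 40.356°, D_min = 137.630°, rainbow angle = 42.370°.
Angular width = |40.929° − 42.370°| = 1.441°.

1.44°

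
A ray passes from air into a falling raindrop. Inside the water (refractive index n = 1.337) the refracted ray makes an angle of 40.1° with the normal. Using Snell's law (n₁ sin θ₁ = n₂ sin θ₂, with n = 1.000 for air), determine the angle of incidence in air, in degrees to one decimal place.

59.5°

Snell: sin θ_i = n · sin θ_r = 1.337 × sin 40.1° = 1.337 × 0.6441 = 0.8612.
θ_i = arcsin(0.8612) = 59.45°.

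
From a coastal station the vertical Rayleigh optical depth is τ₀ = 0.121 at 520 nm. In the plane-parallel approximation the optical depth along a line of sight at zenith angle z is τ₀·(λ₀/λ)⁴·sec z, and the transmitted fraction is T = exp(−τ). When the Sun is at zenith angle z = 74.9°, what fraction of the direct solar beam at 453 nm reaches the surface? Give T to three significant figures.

sec 74.9° = 3.8387.
τ = 0.121 × (520/453)⁴ × 3.8387 = 0.121 × 1.7363 × 3.8387 = 0.8065.
T = exp(−0.8065) = 0.4464.

0.446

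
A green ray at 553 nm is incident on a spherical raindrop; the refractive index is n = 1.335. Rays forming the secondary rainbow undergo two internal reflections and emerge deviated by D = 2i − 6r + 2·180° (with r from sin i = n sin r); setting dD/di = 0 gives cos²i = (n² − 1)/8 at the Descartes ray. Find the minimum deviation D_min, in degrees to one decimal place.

cos²i = (1.78222 − 1)/8 = 0.09778; i = arccos(0.31269) = 71.778°.
sin r = sin 71.778°/1.335 = 0.71150; r = 45.357°.
D_min = 2·71.778° − 6·45.357° + 360° = 231.414°.

231.4°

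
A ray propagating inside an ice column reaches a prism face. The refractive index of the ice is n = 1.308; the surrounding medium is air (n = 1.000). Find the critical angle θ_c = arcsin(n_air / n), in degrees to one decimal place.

49.9°

sin θ_c = n_air / n = 1.000 / 1.308 = 0.7645.
θ_c = arcsin(0.7645) = 49.86°.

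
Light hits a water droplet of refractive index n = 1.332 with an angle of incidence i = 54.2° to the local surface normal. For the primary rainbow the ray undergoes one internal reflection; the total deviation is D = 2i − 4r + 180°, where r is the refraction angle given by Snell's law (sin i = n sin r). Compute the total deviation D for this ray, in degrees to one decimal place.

138.4°

sin r = sin 54.2° / 1.332 = 0.8111/1.332 = 0.6089; r = 37.51°.
D = 2·54.2° − 4·37.51° + 180° = 108.40° − 150.04° + 180° = 138.36°.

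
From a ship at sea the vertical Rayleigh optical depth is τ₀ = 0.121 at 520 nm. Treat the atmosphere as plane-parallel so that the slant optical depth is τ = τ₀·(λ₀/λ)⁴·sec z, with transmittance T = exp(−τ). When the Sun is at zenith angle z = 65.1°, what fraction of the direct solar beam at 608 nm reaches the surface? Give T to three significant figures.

sec 65.1° = 2.3751.
τ = 0.121 × (520/608)⁴ × 2.3751 = 0.121 × 0.5351 × 2.3751 = 0.1538.
T = exp(−0.1538) = 0.8575.

0.857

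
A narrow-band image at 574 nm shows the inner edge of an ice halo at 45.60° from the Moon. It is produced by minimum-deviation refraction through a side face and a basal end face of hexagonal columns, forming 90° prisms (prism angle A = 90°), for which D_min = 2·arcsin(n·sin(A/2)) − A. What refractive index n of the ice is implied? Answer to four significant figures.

Rearranging: n = sin((D_min + A)/2) / sin(A/2).
(D_min + A)/2 = (45.60° + 90°)/2 = 67.800°.
n = sin 67.800° / sin 45° = 0.9259 / 0.7071 = 1.3094.

1.309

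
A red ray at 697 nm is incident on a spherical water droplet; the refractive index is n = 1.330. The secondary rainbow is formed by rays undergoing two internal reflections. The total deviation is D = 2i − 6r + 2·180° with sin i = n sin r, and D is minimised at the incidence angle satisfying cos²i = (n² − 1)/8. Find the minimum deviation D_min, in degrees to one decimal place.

230.1°

cos²i = (1.76890 − 1)/8 = 0.09611; i = arccos(0.31002) = 71.940°.
sin r = sin 71.940°/1.330 = 0.71483; r = 45.630°.
D_min = 2·71.940° − 6·45.630° + 360° = 230.101°.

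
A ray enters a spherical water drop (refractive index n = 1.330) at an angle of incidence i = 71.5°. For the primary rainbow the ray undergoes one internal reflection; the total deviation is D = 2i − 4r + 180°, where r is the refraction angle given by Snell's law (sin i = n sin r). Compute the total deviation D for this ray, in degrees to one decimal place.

sin r = sin 71.5° / 1.330 = 0.9483/1.330 = 0.7130; r = 45.48°.
D = 2·71.5° − 4·45.48° + 180° = 143.00° − 181.93° + 180° = 141.07°.

141.1°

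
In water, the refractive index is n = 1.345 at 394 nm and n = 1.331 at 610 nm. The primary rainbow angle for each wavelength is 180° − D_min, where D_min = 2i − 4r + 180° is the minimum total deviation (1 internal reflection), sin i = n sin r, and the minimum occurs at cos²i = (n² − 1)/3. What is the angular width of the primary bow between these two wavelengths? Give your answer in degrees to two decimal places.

2.01°

At 394 nm (n = 1.345): cos²i = 0.26967 → i = 58.715°, r = 39.448°, D_min = 139.635°, rainbow angle = 40.365°.
At 610 nm (n = 1.331): cos²i = 0.25719 → i = 59.527°, r = 40.356°, D_min = 137.630°, rainbow angle = 42.370°.
Angular width = |40.365° − 42.370°| = 2.005°.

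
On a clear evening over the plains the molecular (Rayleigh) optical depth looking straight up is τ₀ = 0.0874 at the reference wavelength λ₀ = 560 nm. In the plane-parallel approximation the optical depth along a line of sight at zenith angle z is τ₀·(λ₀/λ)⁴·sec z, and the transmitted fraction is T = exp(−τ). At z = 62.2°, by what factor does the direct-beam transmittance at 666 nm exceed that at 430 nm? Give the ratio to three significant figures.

1.56

Airmass: sec 62.2° = 2.1441.
τ(666 nm) = 0.0874 × (560/666)⁴ × 2.1441 = 0.0874 × 0.4999 × 2.1441 = 0.0937.
τ(430 nm) = 0.0874 × (560/430)⁴ × 2.1441 = 0.0874 × 2.8766 × 2.1441 = 0.5391.
T(666)/T(430) = exp(τ_B − τ_A) = exp(0.4454) = 1.5611.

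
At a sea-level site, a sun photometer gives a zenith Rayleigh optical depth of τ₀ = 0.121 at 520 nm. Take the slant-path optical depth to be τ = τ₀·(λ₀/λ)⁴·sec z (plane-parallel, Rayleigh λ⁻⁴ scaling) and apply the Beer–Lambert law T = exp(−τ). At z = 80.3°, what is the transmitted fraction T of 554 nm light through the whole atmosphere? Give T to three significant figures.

sec 80.3° = 5.9351.
τ = 0.121 × (520/554)⁴ × 5.9351 = 0.121 × 0.7762 × 5.9351 = 0.5574.
T = exp(−0.5574) = 0.5727.

0.573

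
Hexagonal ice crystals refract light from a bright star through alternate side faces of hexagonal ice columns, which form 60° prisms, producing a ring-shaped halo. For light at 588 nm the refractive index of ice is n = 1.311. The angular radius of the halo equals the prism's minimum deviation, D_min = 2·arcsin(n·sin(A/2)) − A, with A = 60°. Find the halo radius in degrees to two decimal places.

n·sin(A/2) = 1.311 × sin 30° = 1.311 × 0.5000 = 0.6555.
D_min = 2·arcsin(0.6555) − 60° = 2 × 40.958° − 60° = 21.915°.

21.92°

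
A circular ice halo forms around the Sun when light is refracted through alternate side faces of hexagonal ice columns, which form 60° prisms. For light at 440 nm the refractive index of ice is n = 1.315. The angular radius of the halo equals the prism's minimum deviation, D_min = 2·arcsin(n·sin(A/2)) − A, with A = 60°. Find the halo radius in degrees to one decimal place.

22.2°

n·sin(A/2) = 1.315 × sin 30° = 1.315 × 0.5000 = 0.6575.
D_min = 2·arcsin(0.6575) − 60° = 2 × 41.109° − 60° = 22.219°.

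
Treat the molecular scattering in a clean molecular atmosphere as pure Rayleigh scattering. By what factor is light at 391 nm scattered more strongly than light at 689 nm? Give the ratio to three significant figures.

Rayleigh scattering ∝ λ⁻⁴, so the ratio of coefficients is the inverse fourth power of the wavelength ratio.
σ(391)/σ(689) = (689/391)⁴ = (1.7621)⁴ = 9.642.

9.64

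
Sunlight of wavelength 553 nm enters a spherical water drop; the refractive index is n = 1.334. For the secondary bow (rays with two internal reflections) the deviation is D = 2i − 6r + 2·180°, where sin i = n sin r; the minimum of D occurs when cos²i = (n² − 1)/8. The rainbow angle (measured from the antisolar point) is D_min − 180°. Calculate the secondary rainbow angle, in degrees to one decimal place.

51.2°

cos²i = (1.77956 − 1)/8 = 0.09744; i = arccos(0.31216) = 71.810°.
sin r = sin 71.810°/1.334 = 0.71217; r = 45.411°.
D_min = 2·71.810° − 6·45.411° + 360° = 231.153°.
Rainbow angle = D_min − 180° = 51.153°.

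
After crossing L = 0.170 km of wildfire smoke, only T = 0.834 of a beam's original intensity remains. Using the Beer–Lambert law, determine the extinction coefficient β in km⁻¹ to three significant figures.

Beer–Lambert: T = exp(−βL) ⇒ β = −ln(T)/L = −ln(0.834)/0.170 = 0.1815/0.170 = 1.068 km⁻¹.

1.07 km⁻¹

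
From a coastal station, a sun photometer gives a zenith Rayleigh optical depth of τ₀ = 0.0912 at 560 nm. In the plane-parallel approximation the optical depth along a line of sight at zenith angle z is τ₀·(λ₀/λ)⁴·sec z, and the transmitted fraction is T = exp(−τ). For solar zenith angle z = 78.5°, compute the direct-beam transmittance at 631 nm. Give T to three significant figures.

sec 78.5° = 5.0159.
τ = 0.0912 × (560/631)⁴ × 5.0159 = 0.0912 × 0.6203 × 5.0159 = 0.2838.
T = exp(−0.2838) = 0.7529.

0.753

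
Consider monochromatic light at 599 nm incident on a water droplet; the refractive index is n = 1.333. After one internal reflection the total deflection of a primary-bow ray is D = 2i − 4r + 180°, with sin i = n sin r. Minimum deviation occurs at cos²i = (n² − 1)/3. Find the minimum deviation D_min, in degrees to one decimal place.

137.9°

cos²i = (1.77689 − 1)/3 = 0.25896; i = arccos(0.50888) = 59.410°.
sin r = sin 59.410°/1.333 = 0.64579; r = 40.225°.
D_min = 2·59.410° − 4·40.225° + 180° = 137.922°.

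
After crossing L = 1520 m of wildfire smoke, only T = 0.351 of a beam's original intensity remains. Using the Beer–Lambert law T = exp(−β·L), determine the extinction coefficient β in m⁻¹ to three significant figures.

0.000689 m⁻¹

Beer–Lambert: T = exp(−βL) ⇒ β = −ln(T)/L = −ln(0.351)/1520 = 1.0470/1520 = 0.0006888 m⁻¹.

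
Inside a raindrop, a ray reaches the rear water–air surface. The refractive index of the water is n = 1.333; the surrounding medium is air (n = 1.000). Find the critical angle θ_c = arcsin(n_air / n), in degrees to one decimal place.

48.6°

sin θ_c = n_air / n = 1.000 / 1.333 = 0.7502.
θ_c = arcsin(0.7502) = 48.61°.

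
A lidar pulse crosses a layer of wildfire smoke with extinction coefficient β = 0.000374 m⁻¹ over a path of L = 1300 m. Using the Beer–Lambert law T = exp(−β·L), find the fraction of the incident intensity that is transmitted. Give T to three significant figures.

τ = β·L = 0.000374 × 1300 = 0.4862.
T = exp(−0.4862) = 0.6150.

0.615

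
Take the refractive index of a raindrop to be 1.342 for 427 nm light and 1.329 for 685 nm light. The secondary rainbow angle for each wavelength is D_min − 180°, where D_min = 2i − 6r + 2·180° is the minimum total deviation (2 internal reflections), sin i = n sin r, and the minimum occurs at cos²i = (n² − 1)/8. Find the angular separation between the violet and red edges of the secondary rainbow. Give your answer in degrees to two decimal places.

At 427 nm (n = 1.342): cos²i = 0.10012 → i = 71.554°, r = 44.981°, D_min = 233.222°, rainbow angle = 53.222°.
At 685 nm (n = 1.329): cos²i = 0.09578 → i = 71.972°, r = 45.685°, D_min = 229.837°, rainbow angle = 49.837°.
Angular width = |53.222° − 49.837°| = 3.385°.

3.39°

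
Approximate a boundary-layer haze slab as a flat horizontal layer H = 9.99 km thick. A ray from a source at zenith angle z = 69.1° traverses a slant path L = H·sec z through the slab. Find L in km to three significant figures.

28.0 km

sec z = 1/cos 69.1° = 2.8032.
L = 9.99 × 2.8032 = 28.004 km.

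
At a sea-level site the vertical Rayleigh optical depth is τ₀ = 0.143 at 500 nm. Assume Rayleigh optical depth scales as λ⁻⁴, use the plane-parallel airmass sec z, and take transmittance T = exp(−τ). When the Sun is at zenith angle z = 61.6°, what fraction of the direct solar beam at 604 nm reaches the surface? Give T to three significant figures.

sec 61.6° = 2.1025.
τ = 0.143 × (500/604)⁴ × 2.1025 = 0.143 × 0.4696 × 2.1025 = 0.1412.
T = exp(−0.1412) = 0.8683.

0.868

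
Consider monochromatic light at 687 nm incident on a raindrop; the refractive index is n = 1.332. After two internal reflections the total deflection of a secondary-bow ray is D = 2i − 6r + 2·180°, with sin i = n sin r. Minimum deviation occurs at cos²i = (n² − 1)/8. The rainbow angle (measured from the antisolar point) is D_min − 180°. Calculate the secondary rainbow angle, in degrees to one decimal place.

cos²i = (1.77422 − 1)/8 = 0.09678; i = arccos(0.31109) = 71.875°.
sin r = sin 71.875°/1.332 = 0.71350; r = 45.520°.
D_min = 2·71.875° − 6·45.520° + 360° = 230.628°.
Rainbow angle = D_min − 180° = 50.628°.

50.6°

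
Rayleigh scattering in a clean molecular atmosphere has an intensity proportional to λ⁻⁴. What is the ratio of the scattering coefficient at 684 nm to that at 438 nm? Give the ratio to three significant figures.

0.168

Rayleigh scattering ∝ λ⁻⁴, so the ratio of coefficients is the inverse fourth power of the wavelength ratio.
σ(684)/σ(438) = (438/684)⁴ = (0.6404)⁴ = 0.1681.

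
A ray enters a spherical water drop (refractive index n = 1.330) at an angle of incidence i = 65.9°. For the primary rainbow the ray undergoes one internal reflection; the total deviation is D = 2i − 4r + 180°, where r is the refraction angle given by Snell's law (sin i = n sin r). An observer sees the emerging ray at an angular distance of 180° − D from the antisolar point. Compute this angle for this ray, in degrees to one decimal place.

sin r = sin 65.9° / 1.330 = 0.9128/1.330 = 0.6863; r = 43.34°.
D = 2·65.9° − 4·43.34° + 180° = 131.80° − 173.36° + 180° = 138.44°.
Angle from antisolar point = 180° − D = 41.56°.

41.6°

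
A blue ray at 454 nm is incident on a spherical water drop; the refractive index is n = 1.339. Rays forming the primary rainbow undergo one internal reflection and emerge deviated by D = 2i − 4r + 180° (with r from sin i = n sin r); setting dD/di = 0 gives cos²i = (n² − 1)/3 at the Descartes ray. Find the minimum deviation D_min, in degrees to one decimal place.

138.8°

cos²i = (1.79292 − 1)/3 = 0.26431; i = arccos(0.51411) = 59.062°.
sin r = sin 59.062°/1.339 = 0.64057; r = 39.834°.
D_min = 2·59.062° − 4·39.834° + 180° = 138.786°.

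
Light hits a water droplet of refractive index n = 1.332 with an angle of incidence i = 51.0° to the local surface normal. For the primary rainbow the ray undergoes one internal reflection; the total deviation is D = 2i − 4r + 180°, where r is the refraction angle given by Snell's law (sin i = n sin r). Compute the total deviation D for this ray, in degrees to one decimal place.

139.2°

sin r = sin 51.0° / 1.332 = 0.7771/1.332 = 0.5834; r = 35.69°.
D = 2·51.0° − 4·35.69° + 180° = 102.00° − 142.77° + 180° = 139.23°.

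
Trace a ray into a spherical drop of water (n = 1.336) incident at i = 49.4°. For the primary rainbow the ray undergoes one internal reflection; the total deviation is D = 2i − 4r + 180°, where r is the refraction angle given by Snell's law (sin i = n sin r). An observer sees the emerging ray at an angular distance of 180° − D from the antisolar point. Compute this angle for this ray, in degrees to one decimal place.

sin r = sin 49.4° / 1.336 = 0.7593/1.336 = 0.5683; r = 34.63°.
D = 2·49.4° − 4·34.63° + 180° = 98.80° − 138.53° + 180° = 140.27°.
Angle from antisolar point = 180° − D = 39.73°.

39.7°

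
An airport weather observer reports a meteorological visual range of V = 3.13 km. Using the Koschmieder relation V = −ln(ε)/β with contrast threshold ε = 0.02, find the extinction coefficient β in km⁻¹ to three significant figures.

1.25 km⁻¹

β = −ln(0.02) / V = 3.912 / 3.13 = 1.2498 km⁻¹.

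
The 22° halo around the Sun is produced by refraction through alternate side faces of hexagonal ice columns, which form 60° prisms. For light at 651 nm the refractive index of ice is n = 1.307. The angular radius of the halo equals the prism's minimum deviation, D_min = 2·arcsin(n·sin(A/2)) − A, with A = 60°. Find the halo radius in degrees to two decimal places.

n·sin(A/2) = 1.307 × sin 30° = 1.307 × 0.5000 = 0.6535.
D_min = 2·arcsin(0.6535) − 60° = 2 × 40.806° − 60° = 21.612°.

21.61°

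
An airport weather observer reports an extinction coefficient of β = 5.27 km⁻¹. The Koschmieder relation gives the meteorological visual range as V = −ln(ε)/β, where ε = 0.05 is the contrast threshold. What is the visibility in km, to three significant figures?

0.568 km

V = −ln(0.05) / 5.27 = 2.996 / 5.27 = 0.5685 km.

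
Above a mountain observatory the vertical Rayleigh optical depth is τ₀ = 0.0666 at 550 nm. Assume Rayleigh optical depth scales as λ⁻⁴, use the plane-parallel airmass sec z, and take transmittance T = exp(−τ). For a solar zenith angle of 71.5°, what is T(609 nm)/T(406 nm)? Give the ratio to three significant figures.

1.76

Airmass: sec 71.5° = 3.1515.
τ(609 nm) = 0.0666 × (550/609)⁴ × 3.1515 = 0.0666 × 0.6652 × 3.1515 = 0.1396.
τ(406 nm) = 0.0666 × (550/406)⁴ × 3.1515 = 0.0666 × 3.3678 × 3.1515 = 0.7069.
T(609)/T(406) = exp(τ_B − τ_A) = exp(0.5672) = 1.7634.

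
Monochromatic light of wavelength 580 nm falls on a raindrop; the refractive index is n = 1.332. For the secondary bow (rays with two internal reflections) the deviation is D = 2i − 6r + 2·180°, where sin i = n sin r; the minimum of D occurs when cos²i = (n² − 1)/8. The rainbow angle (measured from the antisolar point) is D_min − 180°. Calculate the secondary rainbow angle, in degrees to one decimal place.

cos²i = (1.77422 − 1)/8 = 0.09678; i = arccos(0.31109) = 71.875°.
sin r = sin 71.875°/1.332 = 0.71350; r = 45.520°.
D_min = 2·71.875° − 6·45.520° + 360° = 230.628°.
Rainbow angle = D_min − 180° = 50.628°.

50.6°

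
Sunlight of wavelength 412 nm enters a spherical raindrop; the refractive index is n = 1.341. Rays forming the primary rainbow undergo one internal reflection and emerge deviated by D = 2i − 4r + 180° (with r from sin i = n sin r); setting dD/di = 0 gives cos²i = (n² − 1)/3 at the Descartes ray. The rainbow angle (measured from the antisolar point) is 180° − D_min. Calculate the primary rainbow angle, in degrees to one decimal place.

40.9°

cos²i = (1.79828 − 1)/3 = 0.26609; i = arccos(0.51584) = 58.946°.
sin r = sin 58.946°/1.341 = 0.63884; r = 39.705°.
D_min = 2·58.946° − 4·39.705° + 180° = 139.071°.
Rainbow angle = 180° − D_min = 40.929°.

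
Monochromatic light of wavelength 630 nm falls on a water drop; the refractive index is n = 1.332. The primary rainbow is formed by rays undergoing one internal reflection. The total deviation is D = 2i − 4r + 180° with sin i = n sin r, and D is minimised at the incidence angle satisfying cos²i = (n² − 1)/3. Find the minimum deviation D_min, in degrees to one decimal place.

cos²i = (1.77422 − 1)/3 = 0.25807; i = arccos(0.50801) = 59.469°.
sin r = sin 59.469°/1.332 = 0.64666; r = 40.290°.
D_min = 2·59.469° − 4·40.290° + 180° = 137.776°.

137.8°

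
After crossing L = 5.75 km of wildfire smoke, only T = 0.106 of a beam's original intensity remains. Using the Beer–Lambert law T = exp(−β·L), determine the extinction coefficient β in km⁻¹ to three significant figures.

0.390 km⁻¹

Beer–Lambert: T = exp(−βL) ⇒ β = −ln(T)/L = −ln(0.106)/5.75 = 2.2443/5.75 = 0.3903 km⁻¹.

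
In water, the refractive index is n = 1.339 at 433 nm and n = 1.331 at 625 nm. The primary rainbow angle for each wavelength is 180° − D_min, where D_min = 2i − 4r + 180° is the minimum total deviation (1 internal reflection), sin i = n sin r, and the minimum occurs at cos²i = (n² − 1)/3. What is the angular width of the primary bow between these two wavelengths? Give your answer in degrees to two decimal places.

1.16°

At 433 nm (n = 1.339): cos²i = 0.26431 → i = 59.062°, r = 39.834°, D_min = 138.786°, rainbow angle = 41.214°.
At 625 nm (n = 1.331): cos²i = 0.25719 → i = 59.527°, r = 40.356°, D_min = 137.630°, rainbow angle = 42.370°.
Angular width = |41.214° − 42.370°| = 1.156°.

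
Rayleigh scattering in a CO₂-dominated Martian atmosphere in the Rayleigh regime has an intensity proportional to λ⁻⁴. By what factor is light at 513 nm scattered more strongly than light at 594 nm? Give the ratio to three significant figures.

Rayleigh scattering ∝ λ⁻⁴, so the ratio of coefficients is the inverse fourth power of the wavelength ratio.
σ(513)/σ(594) = (594/513)⁴ = (1.1579)⁴ = 1.798.

1.80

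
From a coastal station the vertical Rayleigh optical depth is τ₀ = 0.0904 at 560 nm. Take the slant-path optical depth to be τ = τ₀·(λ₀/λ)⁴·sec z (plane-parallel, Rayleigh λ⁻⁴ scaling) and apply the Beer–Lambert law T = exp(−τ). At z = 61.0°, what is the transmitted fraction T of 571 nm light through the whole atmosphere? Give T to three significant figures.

sec 61.0° = 2.0627.
τ = 0.0904 × (560/571)⁴ × 2.0627 = 0.0904 × 0.9251 × 2.0627 = 0.1725.
T = exp(−0.1725) = 0.8416.

0.842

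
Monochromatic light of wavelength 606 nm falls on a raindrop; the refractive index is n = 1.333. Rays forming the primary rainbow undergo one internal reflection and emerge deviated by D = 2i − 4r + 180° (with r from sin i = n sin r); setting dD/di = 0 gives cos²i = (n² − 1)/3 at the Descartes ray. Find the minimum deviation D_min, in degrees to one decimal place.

cos²i = (1.77689 − 1)/3 = 0.25896; i = arccos(0.50888) = 59.410°.
sin r = sin 59.410°/1.333 = 0.64579; r = 40.225°.
D_min = 2·59.410° − 4·40.225° + 180° = 137.922°.

137.9°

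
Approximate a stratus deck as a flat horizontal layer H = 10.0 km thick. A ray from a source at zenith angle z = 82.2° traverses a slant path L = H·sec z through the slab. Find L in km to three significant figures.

73.7 km

sec z = 1/cos 82.2° = 7.3684.
L = 10.0 × 7.3684 = 73.684 km.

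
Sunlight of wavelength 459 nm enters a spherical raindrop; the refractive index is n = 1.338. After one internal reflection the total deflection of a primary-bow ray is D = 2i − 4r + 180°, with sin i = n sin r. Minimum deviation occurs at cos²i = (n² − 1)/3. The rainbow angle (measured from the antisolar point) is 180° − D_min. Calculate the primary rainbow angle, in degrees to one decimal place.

cos²i = (1.79024 − 1)/3 = 0.26341; i = arccos(0.51324) = 59.120°.
sin r = sin 59.120°/1.338 = 0.64144; r = 39.899°.
D_min = 2·59.120° − 4·39.899° + 180° = 138.643°.
Rainbow angle = 180° − D_min = 41.357°.

41.4°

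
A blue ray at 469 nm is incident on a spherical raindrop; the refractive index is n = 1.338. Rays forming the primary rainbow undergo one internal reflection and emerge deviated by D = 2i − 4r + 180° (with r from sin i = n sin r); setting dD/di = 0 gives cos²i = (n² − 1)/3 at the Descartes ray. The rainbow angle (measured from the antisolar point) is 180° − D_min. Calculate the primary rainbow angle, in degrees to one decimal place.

cos²i = (1.79024 − 1)/3 = 0.26341; i = arccos(0.51324) = 59.120°.
sin r = sin 59.120°/1.338 = 0.64144; r = 39.899°.
D_min = 2·59.120° − 4·39.899° + 180° = 138.643°.
Rainbow angle = 180° − D_min = 41.357°.

41.4°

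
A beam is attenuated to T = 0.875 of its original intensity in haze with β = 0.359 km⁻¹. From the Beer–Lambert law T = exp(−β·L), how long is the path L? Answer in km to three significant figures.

0.372 km

Beer–Lambert: T = exp(−βL) ⇒ L = −ln(T)/β = −ln(0.875)/0.359 = 0.1335/0.359 = 0.372 km.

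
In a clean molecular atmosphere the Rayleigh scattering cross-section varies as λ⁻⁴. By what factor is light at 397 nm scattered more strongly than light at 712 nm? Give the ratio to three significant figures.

Rayleigh scattering ∝ λ⁻⁴, so the ratio of coefficients is the inverse fourth power of the wavelength ratio.
σ(397)/σ(712) = (712/397)⁴ = (1.7935)⁴ = 10.35.

10.3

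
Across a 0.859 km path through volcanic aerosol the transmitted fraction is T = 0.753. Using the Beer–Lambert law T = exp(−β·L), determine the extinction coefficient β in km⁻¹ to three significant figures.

Beer–Lambert: T = exp(−βL) ⇒ β = −ln(T)/L = −ln(0.753)/0.859 = 0.2837/0.859 = 0.3303 km⁻¹.

0.330 km⁻¹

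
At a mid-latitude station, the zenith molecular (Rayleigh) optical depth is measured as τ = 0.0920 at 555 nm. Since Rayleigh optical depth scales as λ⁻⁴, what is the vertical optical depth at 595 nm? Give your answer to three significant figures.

0.0696

τ(595 nm) = τ(555 nm) × (555/595)⁴ = 0.0920 × (0.9328)⁴ = 0.0920 × 0.7570 = 0.0696.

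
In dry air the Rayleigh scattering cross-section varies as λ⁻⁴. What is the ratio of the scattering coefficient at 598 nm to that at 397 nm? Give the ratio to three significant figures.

0.194

Rayleigh scattering ∝ λ⁻⁴, so the ratio of coefficients is the inverse fourth power of the wavelength ratio.
σ(598)/σ(397) = (397/598)⁴ = (0.6639)⁴ = 0.1942.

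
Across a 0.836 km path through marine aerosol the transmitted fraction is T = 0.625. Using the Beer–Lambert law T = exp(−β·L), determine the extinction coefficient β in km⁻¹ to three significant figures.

Beer–Lambert: T = exp(−βL) ⇒ β = −ln(T)/L = −ln(0.625)/0.836 = 0.4700/0.836 = 0.5622 km⁻¹.

0.562 km⁻¹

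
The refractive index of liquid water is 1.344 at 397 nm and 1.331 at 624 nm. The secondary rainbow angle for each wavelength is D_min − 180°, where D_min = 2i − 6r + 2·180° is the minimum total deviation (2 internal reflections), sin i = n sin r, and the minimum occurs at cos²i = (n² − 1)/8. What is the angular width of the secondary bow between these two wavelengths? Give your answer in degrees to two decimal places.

At 397 nm (n = 1.344): cos²i = 0.10079 → i = 71.490°, r = 44.874°, D_min = 233.733°, rainbow angle = 53.733°.
At 624 nm (n = 1.331): cos²i = 0.09645 → i = 71.907°, r = 45.575°, D_min = 230.365°, rainbow angle = 50.365°.
Angular width = |53.733° − 50.365°| = 3.368°.

3.37°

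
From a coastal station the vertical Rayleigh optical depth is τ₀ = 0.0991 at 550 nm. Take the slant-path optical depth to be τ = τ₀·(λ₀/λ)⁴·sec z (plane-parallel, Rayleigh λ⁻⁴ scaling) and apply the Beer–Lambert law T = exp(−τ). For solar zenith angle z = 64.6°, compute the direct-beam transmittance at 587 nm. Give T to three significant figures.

0.837

sec 64.6° = 2.3314.
τ = 0.0991 × (550/587)⁴ × 2.3314 = 0.0991 × 0.7707 × 2.3314 = 0.1781.
T = exp(−0.1781) = 0.8369.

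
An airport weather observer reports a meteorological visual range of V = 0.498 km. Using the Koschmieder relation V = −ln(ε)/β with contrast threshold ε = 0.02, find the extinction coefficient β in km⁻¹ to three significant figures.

β = −ln(0.02) / V = 3.912 / 0.498 = 7.8555 km⁻¹.

7.86 km⁻¹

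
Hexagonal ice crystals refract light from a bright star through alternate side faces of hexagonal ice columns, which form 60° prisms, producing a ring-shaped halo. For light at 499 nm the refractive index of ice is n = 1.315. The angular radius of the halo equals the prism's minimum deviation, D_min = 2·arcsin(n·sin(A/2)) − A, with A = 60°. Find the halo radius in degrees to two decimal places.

n·sin(A/2) = 1.315 × sin 30° = 1.315 × 0.5000 = 0.6575.
D_min = 2·arcsin(0.6575) − 60° = 2 × 41.109° − 60° = 22.219°.

22.22°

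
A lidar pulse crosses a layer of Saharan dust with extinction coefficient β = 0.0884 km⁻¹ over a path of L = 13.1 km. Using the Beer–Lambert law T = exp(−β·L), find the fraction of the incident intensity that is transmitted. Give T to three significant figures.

τ = β·L = 0.0884 × 13.1 = 1.1580.
T = exp(−1.1580) = 0.3141.

0.314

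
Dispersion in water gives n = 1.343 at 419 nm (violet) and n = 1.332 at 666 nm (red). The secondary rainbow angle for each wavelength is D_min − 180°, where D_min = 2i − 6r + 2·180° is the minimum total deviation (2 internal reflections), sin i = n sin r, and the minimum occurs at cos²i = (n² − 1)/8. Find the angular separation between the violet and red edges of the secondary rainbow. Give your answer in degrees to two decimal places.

2.85°

At 419 nm (n = 1.343): cos²i = 0.10046 → i = 71.522°, r = 44.928°, D_min = 233.478°, rainbow angle = 53.478°.
At 666 nm (n = 1.332): cos²i = 0.09678 → i = 71.875°, r = 45.520°, D_min = 230.628°, rainbow angle = 50.628°.
Angular width = |53.478° − 50.628°| = 2.849°.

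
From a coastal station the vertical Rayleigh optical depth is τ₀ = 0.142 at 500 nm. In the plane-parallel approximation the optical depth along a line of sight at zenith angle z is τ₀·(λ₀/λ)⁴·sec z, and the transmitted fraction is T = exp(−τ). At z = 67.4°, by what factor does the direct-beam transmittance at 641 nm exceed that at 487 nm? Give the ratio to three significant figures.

1.31

Airmass: sec 67.4° = 2.6022.
τ(641 nm) = 0.142 × (500/641)⁴ × 2.6022 = 0.142 × 0.3702 × 2.6022 = 0.1368.
τ(487 nm) = 0.142 × (500/487)⁴ × 2.6022 = 0.142 × 1.1111 × 2.6022 = 0.4106.
T(641)/T(487) = exp(τ_B − τ_A) = exp(0.2738) = 1.3149.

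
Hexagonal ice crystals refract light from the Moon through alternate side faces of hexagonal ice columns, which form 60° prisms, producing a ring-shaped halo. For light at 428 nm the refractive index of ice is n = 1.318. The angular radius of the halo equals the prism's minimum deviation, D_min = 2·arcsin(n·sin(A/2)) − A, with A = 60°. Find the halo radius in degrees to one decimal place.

22.4°

n·sin(A/2) = 1.318 × sin 30° = 1.318 × 0.5000 = 0.6590.
D_min = 2·arcsin(0.6590) − 60° = 2 × 41.224° − 60° = 22.447°.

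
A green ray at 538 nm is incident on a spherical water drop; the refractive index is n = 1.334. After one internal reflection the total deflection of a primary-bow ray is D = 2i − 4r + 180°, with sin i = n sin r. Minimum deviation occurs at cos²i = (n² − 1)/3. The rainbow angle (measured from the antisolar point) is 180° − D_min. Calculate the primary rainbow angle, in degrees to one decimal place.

41.9°

cos²i = (1.77956 − 1)/3 = 0.25985; i = arccos(0.50976) = 59.352°.
sin r = sin 59.352°/1.334 = 0.64492; r = 40.159°.
D_min = 2·59.352° − 4·40.159° + 180° = 138.067°.
Rainbow angle = 180° − D_min = 41.933°.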